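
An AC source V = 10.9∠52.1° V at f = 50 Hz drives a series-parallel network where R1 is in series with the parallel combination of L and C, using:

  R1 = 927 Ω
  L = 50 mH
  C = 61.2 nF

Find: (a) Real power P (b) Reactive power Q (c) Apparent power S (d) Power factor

Step 1 — Angular frequency: ω = 2π·f = 2π·50 = 314.2 rad/s.
Step 2 — Component impedances:
  R1: Z = R = 927 Ω
  L: Z = jωL = j·314.2·0.05 = 0 + j15.71 Ω
  C: Z = 1/(jωC) = -j/(ω·C) = 0 - j5.201e+04 Ω
Step 3 — Parallel branch: L || C = 1/(1/L + 1/C) = 0 + j15.71 Ω.
Step 4 — Series with R1: Z_total = R1 + (L || C) = 927 + j15.71 Ω = 927.1∠1.0° Ω.
Step 5 — Source phasor: V = 10.9∠52.1° V = 6.696 + j8.601 V.
Step 6 — Current: I = V / Z = 0.007378 + j0.009153 A = 0.01176∠51.1° A.
Step 7 — Complex power: S = V·I* = 0.1281 + j0.002172 VA.
Step 8 — Real power: P = Re(S) = 0.1281 W.
Step 9 — Reactive power: Q = Im(S) = 0.002172 VAR.
Step 10 — Apparent power: |S| = 0.1281 VA.
Step 11 — Power factor: PF = P/|S| = 0.9999 (lagging).

(a) P = 0.1281 W  (b) Q = 0.002172 VAR  (c) S = 0.1281 VA  (d) PF = 0.9999 (lagging)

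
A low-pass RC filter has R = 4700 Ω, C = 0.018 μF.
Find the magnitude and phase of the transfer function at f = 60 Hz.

Step 1 — Angular frequency: ω = 2π·60 = 377 rad/s.
Step 2 — Transfer function: H(jω) = 1/(1 + jωRC).
Step 3 — Denominator: 1 + jωRC = 1 + j·377·4700·1.8e-08 = 1 + j0.03189.
Step 4 — H = 0.999 - j0.03186.
Step 5 — Magnitude: |H| = 0.9995 (-0.0 dB); phase: φ = -1.8°.

|H| = 0.9995 (-0.0 dB), φ = -1.8°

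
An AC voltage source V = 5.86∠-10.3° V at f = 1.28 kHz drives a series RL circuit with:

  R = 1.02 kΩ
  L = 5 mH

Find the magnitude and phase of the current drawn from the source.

Step 1 — Angular frequency: ω = 2π·f = 2π·1280 = 8042 rad/s.
Step 2 — Component impedances:
  R: Z = R = 1020 Ω
  L: Z = jωL = j·8042·0.005 = 0 + j40.21 Ω
Step 3 — Series combination: Z_total = R + L = 1020 + j40.21 Ω = 1021∠2.3° Ω.
Step 4 — Source phasor: V = 5.86∠-10.3° V = 5.766 - j1.048 V.
Step 5 — Ohm's law: I = V / Z_total = (5.766 - j1.048) / (1020 + j40.21) = 0.005603 - j0.001248 A.
Step 6 — Convert to polar: |I| = 0.005741 A, ∠I = -12.6°.

I = 0.005741∠-12.6° A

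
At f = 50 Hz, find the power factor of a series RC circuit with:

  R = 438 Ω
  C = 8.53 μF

Step 1 — Angular frequency: ω = 2π·f = 2π·50 = 314.2 rad/s.
Step 2 — Component impedances:
  R: Z = R = 438 Ω
  C: Z = 1/(jωC) = -j/(ω·C) = 0 - j373.2 Ω
Step 3 — Series combination: Z_total = R + C = 438 - j373.2 Ω = 575.4∠-40.4° Ω.
Step 4 — Power factor: PF = cos(φ) = Re(Z)/|Z| = 438/575.4 = 0.7612.
Step 5 — Type: Im(Z) = -373.2 ⇒ leading (phase φ = -40.4°).

PF = 0.7612 (leading, φ = -40.4°)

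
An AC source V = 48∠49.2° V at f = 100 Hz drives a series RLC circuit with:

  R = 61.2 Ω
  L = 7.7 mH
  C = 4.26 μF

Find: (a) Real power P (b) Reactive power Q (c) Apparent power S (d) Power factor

Step 1 — Angular frequency: ω = 2π·f = 2π·100 = 628.3 rad/s.
Step 2 — Component impedances:
  R: Z = R = 61.2 Ω
  L: Z = jωL = j·628.3·0.0077 = 0 + j4.838 Ω
  C: Z = 1/(jωC) = -j/(ω·C) = 0 - j373.6 Ω
Step 3 — Series combination: Z_total = R + L + C = 61.2 - j368.8 Ω = 373.8∠-80.6° Ω.
Step 4 — Source phasor: V = 48∠49.2° V = 31.36 + j36.34 V.
Step 5 — Current: I = V / Z = -0.08216 + j0.09869 A = 0.1284∠129.8° A.
Step 6 — Complex power: S = V·I* = 1.009 - j6.08 VA.
Step 7 — Real power: P = Re(S) = 1.009 W.
Step 8 — Reactive power: Q = Im(S) = -6.08 VAR.
Step 9 — Apparent power: |S| = 6.164 VA.
Step 10 — Power factor: PF = P/|S| = 0.1637 (leading).

(a) P = 1.009 W  (b) Q = -6.08 VAR  (c) S = 6.164 VA  (d) PF = 0.1637 (leading)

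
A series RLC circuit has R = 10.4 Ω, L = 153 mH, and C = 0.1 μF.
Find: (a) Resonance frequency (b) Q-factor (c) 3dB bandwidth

Step 1 — Resonance: ω₀ = 1/√(LC) = 1/√(0.153·1e-07) = 8085 rad/s.
Step 2 — f₀ = ω₀/(2π) = 1287 Hz.
Step 3 — Series Q: Q = ω₀L/R = 8085·0.153/10.4 = 118.9.
Step 4 — Bandwidth: Δω = ω₀/Q = 67.97 rad/s; BW = Δω/(2π) = 10.82 Hz.

(a) f₀ = 1287 Hz  (b) Q = 118.9  (c) BW = 10.82 Hz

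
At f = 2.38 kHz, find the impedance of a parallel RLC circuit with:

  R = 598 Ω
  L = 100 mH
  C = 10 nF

Step 1 — Angular frequency: ω = 2π·f = 2π·2380 = 1.495e+04 rad/s.
Step 2 — Component impedances:
  R: Z = R = 598 Ω
  L: Z = jωL = j·1.495e+04·0.1 = 0 + j1495 Ω
  C: Z = 1/(jωC) = -j/(ω·C) = 0 - j6687 Ω
Step 3 — Parallel combination: 1/Z_total = 1/R + 1/L + 1/C; Z_total = 545.4 + j169.3 Ω = 571.1∠17.2° Ω.

Z = 545.4 + j169.3 Ω = 571.1∠17.2° Ω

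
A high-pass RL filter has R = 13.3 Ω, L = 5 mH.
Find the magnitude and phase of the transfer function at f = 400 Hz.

Step 1 — Angular frequency: ω = 2π·400 = 2513 rad/s.
Step 2 — Transfer function: H(jω) = jωL/(R + jωL).
Step 3 — Numerator jωL = j·12.57; denominator R + jωL = 13.3 + j12.57.
Step 4 — H = 0.4717 + j0.4992.
Step 5 — Magnitude: |H| = 0.6868 (-3.3 dB); phase: φ = 46.6°.

|H| = 0.6868 (-3.3 dB), φ = 46.6°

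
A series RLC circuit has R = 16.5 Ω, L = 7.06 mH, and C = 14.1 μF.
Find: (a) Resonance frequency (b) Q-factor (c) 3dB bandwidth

Step 1 — Resonance condition Im(Z)=0 gives ω₀ = 1/√(LC).
Step 2 — ω₀ = 1/√(0.00706·1.41e-05) = 3169 rad/s.
Step 3 — f₀ = ω₀/(2π) = 504.4 Hz.
Step 4 — Series Q: Q = ω₀L/R = 3169·0.00706/16.5 = 1.356.
Step 5 — 3dB bandwidth: Δω = ω₀/Q = 2337 rad/s; BW = Δω/(2π) = 372 Hz.

(a) f₀ = 504.4 Hz  (b) Q = 1.356  (c) BW = 372 Hz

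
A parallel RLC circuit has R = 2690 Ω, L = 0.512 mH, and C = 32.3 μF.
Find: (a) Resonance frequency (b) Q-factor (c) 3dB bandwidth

Step 1 — Resonance: ω₀ = 1/√(LC) = 1/√(0.000512·3.23e-05) = 7776 rad/s.
Step 2 — f₀ = ω₀/(2π) = 1238 Hz.
Step 3 — Parallel Q: Q = R/(ω₀L) = 2690/(7776·0.000512) = 675.6.
Step 4 — Bandwidth: Δω = ω₀/Q = 11.51 rad/s; BW = Δω/(2π) = 1.832 Hz.

(a) f₀ = 1238 Hz  (b) Q = 675.6  (c) BW = 1.832 Hz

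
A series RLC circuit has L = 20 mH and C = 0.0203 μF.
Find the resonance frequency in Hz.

Step 1 — Resonance condition Im(Z)=0 gives ω₀ = 1/√(LC).
Step 2 — ω₀ = 1/√(0.02·2.03e-08) = 4.963e+04 rad/s.
Step 3 — f₀ = ω₀/(2π) = 7899 Hz.

f₀ = 7899 Hz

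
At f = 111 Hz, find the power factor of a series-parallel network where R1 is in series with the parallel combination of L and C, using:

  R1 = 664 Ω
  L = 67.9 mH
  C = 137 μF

Step 1 — Angular frequency: ω = 2π·f = 2π·111 = 697.4 rad/s.
Step 2 — Component impedances:
  R1: Z = R = 664 Ω
  L: Z = jωL = j·697.4·0.0679 = 0 + j47.36 Ω
  C: Z = 1/(jωC) = -j/(ω·C) = 0 - j10.47 Ω
Step 3 — Parallel branch: L || C = 1/(1/L + 1/C) = 0 - j13.44 Ω.
Step 4 — Series with R1: Z_total = R1 + (L || C) = 664 - j13.44 Ω = 664.1∠-1.2° Ω.
Step 5 — Power factor: PF = cos(φ) = Re(Z)/|Z| = 664/664.1 = 0.9998.
Step 6 — Type: Im(Z) = -13.44 ⇒ leading (phase φ = -1.2°).

PF = 0.9998 (leading, φ = -1.2°)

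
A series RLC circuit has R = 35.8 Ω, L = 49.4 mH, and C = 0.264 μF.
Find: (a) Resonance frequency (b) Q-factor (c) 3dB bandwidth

Step 1 — Resonance: ω₀ = 1/√(LC) = 1/√(0.0494·2.64e-07) = 8757 rad/s.
Step 2 — f₀ = ω₀/(2π) = 1394 Hz.
Step 3 — Series Q: Q = ω₀L/R = 8757·0.0494/35.8 = 12.08.
Step 4 — Bandwidth: Δω = ω₀/Q = 724.7 rad/s; BW = Δω/(2π) = 115.3 Hz.

(a) f₀ = 1394 Hz  (b) Q = 12.08  (c) BW = 115.3 Hz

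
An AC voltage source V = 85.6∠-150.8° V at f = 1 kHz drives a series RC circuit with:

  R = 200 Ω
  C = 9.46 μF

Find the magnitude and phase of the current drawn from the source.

Step 1 — Angular frequency: ω = 2π·f = 2π·1000 = 6283 rad/s.
Step 2 — Component impedances:
  R: Z = R = 200 Ω
  C: Z = 1/(jωC) = -j/(ω·C) = 0 - j16.82 Ω
Step 3 — Series combination: Z_total = R + C = 200 - j16.82 Ω = 200.7∠-4.8° Ω.
Step 4 — Source phasor: V = 85.6∠-150.8° V = -74.72 - j41.76 V.
Step 5 — Ohm's law: I = V / Z_total = (-74.72 - j41.76) / (200 - j16.82) = -0.3535 - j0.2385 A.
Step 6 — Convert to polar: |I| = 0.4265 A, ∠I = -146.0°.

I = 0.4265∠-146.0° A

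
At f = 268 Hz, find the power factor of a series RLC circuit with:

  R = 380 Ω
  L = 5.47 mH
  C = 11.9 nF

Step 1 — Angular frequency: ω = 2π·f = 2π·268 = 1684 rad/s.
Step 2 — Component impedances:
  R: Z = R = 380 Ω
  L: Z = jωL = j·1684·0.00547 = 0 + j9.211 Ω
  C: Z = 1/(jωC) = -j/(ω·C) = 0 - j4.99e+04 Ω
Step 3 — Series combination: Z_total = R + L + C = 380 - j4.99e+04 Ω = 4.99e+04∠-89.6° Ω.
Step 4 — Power factor: PF = cos(φ) = Re(Z)/|Z| = 380/49897 = 0.007616.
Step 5 — Type: Im(Z) = -4.99e+04 ⇒ leading (phase φ = -89.6°).

PF = 0.007616 (leading, φ = -89.6°)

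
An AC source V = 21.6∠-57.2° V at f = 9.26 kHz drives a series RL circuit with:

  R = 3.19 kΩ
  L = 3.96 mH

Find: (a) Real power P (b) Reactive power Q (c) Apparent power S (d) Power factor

Step 1 — Angular frequency: ω = 2π·f = 2π·9260 = 5.818e+04 rad/s.
Step 2 — Component impedances:
  R: Z = R = 3190 Ω
  L: Z = jωL = j·5.818e+04·0.00396 = 0 + j230.4 Ω
Step 3 — Series combination: Z_total = R + L = 3190 + j230.4 Ω = 3198∠4.1° Ω.
Step 4 — Source phasor: V = 21.6∠-57.2° V = 11.7 - j18.16 V.
Step 5 — Current: I = V / Z = 0.00324 - j0.005926 A = 0.006754∠-61.3° A.
Step 6 — Complex power: S = V·I* = 0.1455 + j0.01051 VA.
Step 7 — Real power: P = Re(S) = 0.1455 W.
Step 8 — Reactive power: Q = Im(S) = 0.01051 VAR.
Step 9 — Apparent power: |S| = 0.1459 VA.
Step 10 — Power factor: PF = P/|S| = 0.9974 (lagging).

(a) P = 0.1455 W  (b) Q = 0.01051 VAR  (c) S = 0.1459 VA  (d) PF = 0.9974 (lagging)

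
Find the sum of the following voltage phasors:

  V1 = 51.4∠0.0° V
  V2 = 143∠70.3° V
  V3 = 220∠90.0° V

Step 1 — Convert each phasor to rectangular form:
  V1 = 51.4·(cos(0.0°) + j·sin(0.0°)) = 51.4 V
  V2 = 143·(cos(70.3°) + j·sin(70.3°)) = 48.2 + j134.6 V
  V3 = 220·(cos(90.0°) + j·sin(90.0°)) = 0 + j220 V
Step 2 — Sum components: V_total = 99.6 + j354.6 V.
Step 3 — Convert to polar: |V_total| = 368.4 V, ∠V_total = 74.3°.

V_total = 368.4∠74.3° V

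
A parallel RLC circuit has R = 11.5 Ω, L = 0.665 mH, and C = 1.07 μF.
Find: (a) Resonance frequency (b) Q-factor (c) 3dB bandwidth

Step 1 — Resonance: ω₀ = 1/√(LC) = 1/√(0.000665·1.07e-06) = 3.749e+04 rad/s.
Step 2 — f₀ = ω₀/(2π) = 5966 Hz.
Step 3 — Parallel Q: Q = R/(ω₀L) = 11.5/(3.749e+04·0.000665) = 0.4613.
Step 4 — Bandwidth: Δω = ω₀/Q = 8.127e+04 rad/s; BW = Δω/(2π) = 1.293e+04 Hz.

(a) f₀ = 5966 Hz  (b) Q = 0.4613  (c) BW = 1.293e+04 Hz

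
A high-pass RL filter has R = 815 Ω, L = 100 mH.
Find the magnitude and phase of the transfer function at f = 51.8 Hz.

Step 1 — Angular frequency: ω = 2π·51.8 = 325.5 rad/s.
Step 2 — Transfer function: H(jω) = jωL/(R + jωL).
Step 3 — Numerator jωL = j·32.55; denominator R + jωL = 815 + j32.55.
Step 4 — H = 0.001592 + j0.03987.
Step 5 — Magnitude: |H| = 0.0399 (-28.0 dB); phase: φ = 87.7°.

|H| = 0.0399 (-28.0 dB), φ = 87.7°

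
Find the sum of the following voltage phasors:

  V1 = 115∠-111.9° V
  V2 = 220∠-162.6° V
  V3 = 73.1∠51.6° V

Step 1 — Convert each phasor to rectangular form:
  V1 = 115·(cos(-111.9°) + j·sin(-111.9°)) = -42.89 - j106.7 V
  V2 = 220·(cos(-162.6°) + j·sin(-162.6°)) = -209.9 - j65.79 V
  V3 = 73.1·(cos(51.6°) + j·sin(51.6°)) = 45.41 + j57.29 V
Step 2 — Sum components: V_total = -207.4 - j115.2 V.
Step 3 — Convert to polar: |V_total| = 237.3 V, ∠V_total = -151.0°.

V_total = 237.3∠-151.0° V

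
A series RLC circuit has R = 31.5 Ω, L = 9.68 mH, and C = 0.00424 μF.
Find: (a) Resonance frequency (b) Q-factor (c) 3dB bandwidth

Step 1 — Resonance: ω₀ = 1/√(LC) = 1/√(0.00968·4.24e-09) = 1.561e+05 rad/s.
Step 2 — f₀ = ω₀/(2π) = 2.484e+04 Hz.
Step 3 — Series Q: Q = ω₀L/R = 1.561e+05·0.00968/31.5 = 47.97.
Step 4 — Bandwidth: Δω = ω₀/Q = 3254 rad/s; BW = Δω/(2π) = 517.9 Hz.

(a) f₀ = 2.484e+04 Hz  (b) Q = 47.97  (c) BW = 517.9 Hz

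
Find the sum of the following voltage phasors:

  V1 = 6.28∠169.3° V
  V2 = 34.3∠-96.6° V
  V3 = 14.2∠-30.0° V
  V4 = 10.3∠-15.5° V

Step 1 — Convert each phasor to rectangular form:
  V1 = 6.28·(cos(169.3°) + j·sin(169.3°)) = -6.171 + j1.166 V
  V2 = 34.3·(cos(-96.6°) + j·sin(-96.6°)) = -3.942 - j34.07 V
  V3 = 14.2·(cos(-30.0°) + j·sin(-30.0°)) = 12.3 - j7.1 V
  V4 = 10.3·(cos(-15.5°) + j·sin(-15.5°)) = 9.925 - j2.753 V
Step 2 — Sum components: V_total = 12.11 - j42.76 V.
Step 3 — Convert to polar: |V_total| = 44.44 V, ∠V_total = -74.2°.

V_total = 44.44∠-74.2° V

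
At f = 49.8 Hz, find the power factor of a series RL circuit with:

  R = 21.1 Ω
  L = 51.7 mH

Step 1 — Angular frequency: ω = 2π·f = 2π·49.8 = 312.9 rad/s.
Step 2 — Component impedances:
  R: Z = R = 21.1 Ω
  L: Z = jωL = j·312.9·0.0517 = 0 + j16.18 Ω
Step 3 — Series combination: Z_total = R + L = 21.1 + j16.18 Ω = 26.59∠37.5° Ω.
Step 4 — Power factor: PF = cos(φ) = Re(Z)/|Z| = 21.1/26.588 = 0.7936.
Step 5 — Type: Im(Z) = 16.18 ⇒ lagging (phase φ = 37.5°).

PF = 0.7936 (lagging, φ = 37.5°)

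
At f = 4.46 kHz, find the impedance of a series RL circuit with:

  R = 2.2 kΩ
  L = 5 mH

Step 1 — Angular frequency: ω = 2π·f = 2π·4460 = 2.802e+04 rad/s.
Step 2 — Component impedances:
  R: Z = R = 2200 Ω
  L: Z = jωL = j·2.802e+04·0.005 = 0 + j140.1 Ω
Step 3 — Series combination: Z_total = R + L = 2200 + j140.1 Ω = 2204∠3.6° Ω.

Z = 2200 + j140.1 Ω = 2204∠3.6° Ω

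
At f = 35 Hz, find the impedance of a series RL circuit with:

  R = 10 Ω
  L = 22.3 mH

Step 1 — Angular frequency: ω = 2π·f = 2π·35 = 219.9 rad/s.
Step 2 — Component impedances:
  R: Z = R = 10 Ω
  L: Z = jωL = j·219.9·0.0223 = 0 + j4.904 Ω
Step 3 — Series combination: Z_total = R + L = 10 + j4.904 Ω = 11.14∠26.1° Ω.

Z = 10 + j4.904 Ω = 11.14∠26.1° Ω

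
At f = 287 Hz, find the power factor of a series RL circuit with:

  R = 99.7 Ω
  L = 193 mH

Step 1 — Angular frequency: ω = 2π·f = 2π·287 = 1803 rad/s.
Step 2 — Component impedances:
  R: Z = R = 99.7 Ω
  L: Z = jωL = j·1803·0.193 = 0 + j348 Ω
Step 3 — Series combination: Z_total = R + L = 99.7 + j348 Ω = 362∠74.0° Ω.
Step 4 — Power factor: PF = cos(φ) = Re(Z)/|Z| = 99.7/362 = 0.2754.
Step 5 — Type: Im(Z) = 348 ⇒ lagging (phase φ = 74.0°).

PF = 0.2754 (lagging, φ = 74.0°)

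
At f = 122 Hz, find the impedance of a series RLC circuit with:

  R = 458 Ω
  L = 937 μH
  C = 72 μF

Step 1 — Angular frequency: ω = 2π·f = 2π·122 = 766.5 rad/s.
Step 2 — Component impedances:
  R: Z = R = 458 Ω
  L: Z = jωL = j·766.5·0.000937 = 0 + j0.7183 Ω
  C: Z = 1/(jωC) = -j/(ω·C) = 0 - j18.12 Ω
Step 3 — Series combination: Z_total = R + L + C = 458 - j17.4 Ω = 458.3∠-2.2° Ω.

Z = 458 - j17.4 Ω = 458.3∠-2.2° Ω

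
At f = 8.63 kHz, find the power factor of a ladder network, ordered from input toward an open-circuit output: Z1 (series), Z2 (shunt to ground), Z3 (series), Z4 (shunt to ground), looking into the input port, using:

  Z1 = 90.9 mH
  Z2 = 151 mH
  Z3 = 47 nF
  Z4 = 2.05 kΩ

Step 1 — Angular frequency: ω = 2π·f = 2π·8630 = 5.422e+04 rad/s.
Step 2 — Component impedances:
  Z1: Z = jωL = j·5.422e+04·0.0909 = 0 + j4929 Ω
  Z2: Z = jωL = j·5.422e+04·0.151 = 0 + j8188 Ω
  Z3: Z = 1/(jωC) = -j/(ω·C) = 0 - j392.4 Ω
  Z4: Z = R = 2050 Ω
Step 3 — Ladder network (open output): work backward from the far end, alternating series and parallel combinations. Z_in = 2115 + j5073 Ω = 5496∠67.4° Ω.
Step 4 — Power factor: PF = cos(φ) = Re(Z)/|Z| = 2115/5496 = 0.3848.
Step 5 — Type: Im(Z) = 5073 ⇒ lagging (phase φ = 67.4°).

PF = 0.3848 (lagging, φ = 67.4°)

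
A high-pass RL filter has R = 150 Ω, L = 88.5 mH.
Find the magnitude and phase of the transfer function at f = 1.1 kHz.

Step 1 — Angular frequency: ω = 2π·1100 = 6912 rad/s.
Step 2 — Transfer function: H(jω) = jωL/(R + jωL).
Step 3 — Numerator jωL = j·611.7; denominator R + jωL = 150 + j611.7.
Step 4 — H = 0.9433 + j0.2313.
Step 5 — Magnitude: |H| = 0.9712 (-0.3 dB); phase: φ = 13.8°.

|H| = 0.9712 (-0.3 dB), φ = 13.8°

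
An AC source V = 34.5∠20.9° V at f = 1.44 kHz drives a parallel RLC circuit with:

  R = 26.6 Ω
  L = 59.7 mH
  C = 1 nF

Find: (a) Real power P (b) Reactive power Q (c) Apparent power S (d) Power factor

Step 1 — Angular frequency: ω = 2π·f = 2π·1440 = 9048 rad/s.
Step 2 — Component impedances:
  R: Z = R = 26.6 Ω
  L: Z = jωL = j·9048·0.0597 = 0 + j540.2 Ω
  C: Z = 1/(jωC) = -j/(ω·C) = 0 - j1.105e+05 Ω
Step 3 — Parallel combination: 1/Z_total = 1/R + 1/L + 1/C; Z_total = 26.54 + j1.3 Ω = 26.57∠2.8° Ω.
Step 4 — Source phasor: V = 34.5∠20.9° V = 32.23 + j12.31 V.
Step 5 — Current: I = V / Z = 1.234 + j0.4033 A = 1.299∠18.1° A.
Step 6 — Complex power: S = V·I* = 44.75 + j2.193 VA.
Step 7 — Real power: P = Re(S) = 44.75 W.
Step 8 — Reactive power: Q = Im(S) = 2.193 VAR.
Step 9 — Apparent power: |S| = 44.8 VA.
Step 10 — Power factor: PF = P/|S| = 0.9988 (lagging).

(a) P = 44.75 W  (b) Q = 2.193 VAR  (c) S = 44.8 VA  (d) PF = 0.9988 (lagging)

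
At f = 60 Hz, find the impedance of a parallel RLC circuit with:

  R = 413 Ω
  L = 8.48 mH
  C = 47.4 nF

Step 1 — Angular frequency: ω = 2π·f = 2π·60 = 377 rad/s.
Step 2 — Component impedances:
  R: Z = R = 413 Ω
  L: Z = jωL = j·377·0.00848 = 0 + j3.197 Ω
  C: Z = 1/(jωC) = -j/(ω·C) = 0 - j5.596e+04 Ω
Step 3 — Parallel combination: 1/Z_total = 1/R + 1/L + 1/C; Z_total = 0.02475 + j3.197 Ω = 3.197∠89.6° Ω.

Z = 0.02475 + j3.197 Ω = 3.197∠89.6° Ω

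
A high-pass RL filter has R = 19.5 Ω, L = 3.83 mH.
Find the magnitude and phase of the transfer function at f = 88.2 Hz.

Step 1 — Angular frequency: ω = 2π·88.2 = 554.2 rad/s.
Step 2 — Transfer function: H(jω) = jωL/(R + jωL).
Step 3 — Numerator jωL = j·2.122; denominator R + jωL = 19.5 + j2.122.
Step 4 — H = 0.01171 + j0.1076.
Step 5 — Magnitude: |H| = 0.1082 (-19.3 dB); phase: φ = 83.8°.

|H| = 0.1082 (-19.3 dB), φ = 83.8°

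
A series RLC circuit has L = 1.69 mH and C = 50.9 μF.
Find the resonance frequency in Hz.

Step 1 — Resonance condition Im(Z)=0 gives ω₀ = 1/√(LC).
Step 2 — ω₀ = 1/√(0.00169·5.09e-05) = 3410 rad/s.
Step 3 — f₀ = ω₀/(2π) = 542.6 Hz.

f₀ = 542.6 Hz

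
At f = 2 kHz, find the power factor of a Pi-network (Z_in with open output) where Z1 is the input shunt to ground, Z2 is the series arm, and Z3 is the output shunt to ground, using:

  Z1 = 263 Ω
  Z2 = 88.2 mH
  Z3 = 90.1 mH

Step 1 — Angular frequency: ω = 2π·f = 2π·2000 = 1.257e+04 rad/s.
Step 2 — Component impedances:
  Z1: Z = R = 263 Ω
  Z2: Z = jωL = j·1.257e+04·0.0882 = 0 + j1108 Ω
  Z3: Z = jωL = j·1.257e+04·0.0901 = 0 + j1132 Ω
Step 3 — With open output, the series arm Z2 and the output shunt Z3 appear in series to ground: Z2 + Z3 = 0 + j2241 Ω.
Step 4 — Parallel with input shunt Z1: Z_in = Z1 || (Z2 + Z3) = 259.4 + j30.45 Ω = 261.2∠6.7° Ω.
Step 5 — Power factor: PF = cos(φ) = Re(Z)/|Z| = 259.43/261.21 = 0.9932.
Step 6 — Type: Im(Z) = 30.45 ⇒ lagging (phase φ = 6.7°).

PF = 0.9932 (lagging, φ = 6.7°)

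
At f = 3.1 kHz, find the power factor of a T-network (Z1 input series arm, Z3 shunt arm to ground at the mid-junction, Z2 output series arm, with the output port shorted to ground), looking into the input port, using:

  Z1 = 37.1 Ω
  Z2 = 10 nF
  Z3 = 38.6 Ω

Step 1 — Angular frequency: ω = 2π·f = 2π·3100 = 1.948e+04 rad/s.
Step 2 — Component impedances:
  Z1: Z = R = 37.1 Ω
  Z2: Z = 1/(jωC) = -j/(ω·C) = 0 - j5134 Ω
  Z3: Z = R = 38.6 Ω
Step 3 — With the output port shorted to ground, the output series arm Z2 runs from the junction to ground; the shunt arm Z3 also runs from the junction to ground. They appear in parallel: Z3 || Z2 = 38.6 - j0.2902 Ω.
Step 4 — Series with input arm Z1: Z_in = Z1 + (Z3 || Z2) = 75.7 - j0.2902 Ω = 75.7∠-0.2° Ω.
Step 5 — Power factor: PF = cos(φ) = Re(Z)/|Z| = 75.7/75.7 = 1.
Step 6 — Type: Im(Z) = -0.2902 ⇒ leading (phase φ = -0.2°).

PF = 1 (leading, φ = -0.2°)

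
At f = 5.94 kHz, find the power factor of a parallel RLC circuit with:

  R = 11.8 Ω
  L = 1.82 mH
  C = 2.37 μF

Step 1 — Angular frequency: ω = 2π·f = 2π·5940 = 3.732e+04 rad/s.
Step 2 — Component impedances:
  R: Z = R = 11.8 Ω
  L: Z = jωL = j·3.732e+04·0.00182 = 0 + j67.93 Ω
  C: Z = 1/(jωC) = -j/(ω·C) = 0 - j11.31 Ω
Step 3 — Parallel combination: 1/Z_total = 1/R + 1/L + 1/C; Z_total = 6.716 - j5.843 Ω = 8.902∠-41.0° Ω.
Step 4 — Power factor: PF = cos(φ) = Re(Z)/|Z| = 6.716/8.902 = 0.7544.
Step 5 — Type: Im(Z) = -5.843 ⇒ leading (phase φ = -41.0°).

PF = 0.7544 (leading, φ = -41.0°)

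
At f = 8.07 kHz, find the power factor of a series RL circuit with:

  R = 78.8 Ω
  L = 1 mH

Step 1 — Angular frequency: ω = 2π·f = 2π·8070 = 5.071e+04 rad/s.
Step 2 — Component impedances:
  R: Z = R = 78.8 Ω
  L: Z = jωL = j·5.071e+04·0.001 = 0 + j50.71 Ω
Step 3 — Series combination: Z_total = R + L = 78.8 + j50.71 Ω = 93.7∠32.8° Ω.
Step 4 — Power factor: PF = cos(φ) = Re(Z)/|Z| = 78.8/93.704 = 0.8409.
Step 5 — Type: Im(Z) = 50.71 ⇒ lagging (phase φ = 32.8°).

PF = 0.8409 (lagging, φ = 32.8°)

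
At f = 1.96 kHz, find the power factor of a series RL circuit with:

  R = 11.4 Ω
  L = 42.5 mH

Step 1 — Angular frequency: ω = 2π·f = 2π·1960 = 1.232e+04 rad/s.
Step 2 — Component impedances:
  R: Z = R = 11.4 Ω
  L: Z = jωL = j·1.232e+04·0.0425 = 0 + j523.4 Ω
Step 3 — Series combination: Z_total = R + L = 11.4 + j523.4 Ω = 523.5∠88.8° Ω.
Step 4 — Power factor: PF = cos(φ) = Re(Z)/|Z| = 11.4/523.5 = 0.02178.
Step 5 — Type: Im(Z) = 523.4 ⇒ lagging (phase φ = 88.8°).

PF = 0.02178 (lagging, φ = 88.8°)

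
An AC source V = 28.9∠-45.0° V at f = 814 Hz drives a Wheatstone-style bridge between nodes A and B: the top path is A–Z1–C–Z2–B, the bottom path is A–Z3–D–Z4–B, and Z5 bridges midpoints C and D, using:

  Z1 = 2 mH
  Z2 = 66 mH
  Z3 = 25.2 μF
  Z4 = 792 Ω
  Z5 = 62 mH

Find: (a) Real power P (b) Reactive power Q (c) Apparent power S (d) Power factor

Step 1 — Angular frequency: ω = 2π·f = 2π·814 = 5115 rad/s.
Step 2 — Component impedances:
  Z1: Z = jωL = j·5115·0.002 = 0 + j10.23 Ω
  Z2: Z = jωL = j·5115·0.066 = 0 + j337.6 Ω
  Z3: Z = 1/(jωC) = -j/(ω·C) = 0 - j7.759 Ω
  Z4: Z = R = 792 Ω
  Z5: Z = jωL = j·5115·0.062 = 0 + j317.1 Ω
Step 3 — Bridge requires nodal analysis (the Z5 bridge couples midpoints C and D, so the two paths cannot be reduced to a simple series/parallel combination). Setting node B to ground and injecting 1 A at node A, the 3-node admittance system at A, C, D solves to V_A = Z_AB = 128.9 + j292.1 Ω = 319.3∠66.2° Ω.
Step 4 — Source phasor: V = 28.9∠-45.0° V = 20.44 - j20.44 V.
Step 5 — Current: I = V / Z = -0.03272 - j0.08439 A = 0.09051∠-111.2° A.
Step 6 — Complex power: S = V·I* = 1.056 + j2.393 VA.
Step 7 — Real power: P = Re(S) = 1.056 W.
Step 8 — Reactive power: Q = Im(S) = 2.393 VAR.
Step 9 — Apparent power: |S| = 2.616 VA.
Step 10 — Power factor: PF = P/|S| = 0.4037 (lagging).

(a) P = 1.056 W  (b) Q = 2.393 VAR  (c) S = 2.616 VA  (d) PF = 0.4037 (lagging)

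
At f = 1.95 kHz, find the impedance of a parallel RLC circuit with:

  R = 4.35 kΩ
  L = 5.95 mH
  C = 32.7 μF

Step 1 — Angular frequency: ω = 2π·f = 2π·1950 = 1.225e+04 rad/s.
Step 2 — Component impedances:
  R: Z = R = 4350 Ω
  L: Z = jωL = j·1.225e+04·0.00595 = 0 + j72.9 Ω
  C: Z = 1/(jωC) = -j/(ω·C) = 0 - j2.496 Ω
Step 3 — Parallel combination: 1/Z_total = 1/R + 1/L + 1/C; Z_total = 0.001535 - j2.584 Ω = 2.584∠-90.0° Ω.

Z = 0.001535 - j2.584 Ω = 2.584∠-90.0° Ω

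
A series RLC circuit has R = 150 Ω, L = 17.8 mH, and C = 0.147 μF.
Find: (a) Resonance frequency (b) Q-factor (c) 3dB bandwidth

Step 1 — Resonance: ω₀ = 1/√(LC) = 1/√(0.0178·1.47e-07) = 1.955e+04 rad/s.
Step 2 — f₀ = ω₀/(2π) = 3111 Hz.
Step 3 — Series Q: Q = ω₀L/R = 1.955e+04·0.0178/150 = 2.32.
Step 4 — Bandwidth: Δω = ω₀/Q = 8427 rad/s; BW = Δω/(2π) = 1341 Hz.

(a) f₀ = 3111 Hz  (b) Q = 2.32  (c) BW = 1341 Hz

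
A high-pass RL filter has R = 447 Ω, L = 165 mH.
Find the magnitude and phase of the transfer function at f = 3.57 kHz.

Step 1 — Angular frequency: ω = 2π·3570 = 2.243e+04 rad/s.
Step 2 — Transfer function: H(jω) = jωL/(R + jωL).
Step 3 — Numerator jωL = j·3701; denominator R + jωL = 447 + j3701.
Step 4 — H = 0.9856 + j0.119.
Step 5 — Magnitude: |H| = 0.9928 (-0.1 dB); phase: φ = 6.9°.

|H| = 0.9928 (-0.1 dB), φ = 6.9°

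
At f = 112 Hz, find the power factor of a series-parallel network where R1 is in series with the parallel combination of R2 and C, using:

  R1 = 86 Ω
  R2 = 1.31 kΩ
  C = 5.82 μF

Step 1 — Angular frequency: ω = 2π·f = 2π·112 = 703.7 rad/s.
Step 2 — Component impedances:
  R1: Z = R = 86 Ω
  R2: Z = R = 1310 Ω
  C: Z = 1/(jωC) = -j/(ω·C) = 0 - j244.2 Ω
Step 3 — Parallel branch: R2 || C = 1/(1/R2 + 1/C) = 43.98 - j236 Ω.
Step 4 — Series with R1: Z_total = R1 + (R2 || C) = 130 - j236 Ω = 269.4∠-61.2° Ω.
Step 5 — Power factor: PF = cos(φ) = Re(Z)/|Z| = 129.98/269.4 = 0.4825.
Step 6 — Type: Im(Z) = -236 ⇒ leading (phase φ = -61.2°).

PF = 0.4825 (leading, φ = -61.2°)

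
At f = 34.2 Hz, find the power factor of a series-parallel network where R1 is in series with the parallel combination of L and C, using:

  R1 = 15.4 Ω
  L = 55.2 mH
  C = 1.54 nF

Step 1 — Angular frequency: ω = 2π·f = 2π·34.2 = 214.9 rad/s.
Step 2 — Component impedances:
  R1: Z = R = 15.4 Ω
  L: Z = jωL = j·214.9·0.0552 = 0 + j11.86 Ω
  C: Z = 1/(jωC) = -j/(ω·C) = 0 - j3.022e+06 Ω
Step 3 — Parallel branch: L || C = 1/(1/L + 1/C) = 0 + j11.86 Ω.
Step 4 — Series with R1: Z_total = R1 + (L || C) = 15.4 + j11.86 Ω = 19.44∠37.6° Ω.
Step 5 — Power factor: PF = cos(φ) = Re(Z)/|Z| = 15.4/19.44 = 0.7922.
Step 6 — Type: Im(Z) = 11.86 ⇒ lagging (phase φ = 37.6°).

PF = 0.7922 (lagging, φ = 37.6°)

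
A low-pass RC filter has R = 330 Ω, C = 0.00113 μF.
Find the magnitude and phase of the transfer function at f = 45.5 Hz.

Step 1 — Angular frequency: ω = 2π·45.5 = 285.9 rad/s.
Step 2 — Transfer function: H(jω) = 1/(1 + jωRC).
Step 3 — Denominator: 1 + jωRC = 1 + j·285.9·330·1.13e-09 = 1 + j0.0001066.
Step 4 — H = 1 - j0.0001066.
Step 5 — Magnitude: |H| = 1 (-0.0 dB); phase: φ = -0.0°.

|H| = 1 (-0.0 dB), φ = -0.0°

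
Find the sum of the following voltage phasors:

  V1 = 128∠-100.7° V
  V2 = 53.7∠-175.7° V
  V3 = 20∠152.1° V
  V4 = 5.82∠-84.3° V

Step 1 — Convert each phasor to rectangular form:
  V1 = 128·(cos(-100.7°) + j·sin(-100.7°)) = -23.77 - j125.8 V
  V2 = 53.7·(cos(-175.7°) + j·sin(-175.7°)) = -53.55 - j4.026 V
  V3 = 20·(cos(152.1°) + j·sin(152.1°)) = -17.68 + j9.359 V
  V4 = 5.82·(cos(-84.3°) + j·sin(-84.3°)) = 0.578 - j5.791 V
Step 2 — Sum components: V_total = -94.41 - j126.2 V.
Step 3 — Convert to polar: |V_total| = 157.6 V, ∠V_total = -126.8°.

V_total = 157.6∠-126.8° V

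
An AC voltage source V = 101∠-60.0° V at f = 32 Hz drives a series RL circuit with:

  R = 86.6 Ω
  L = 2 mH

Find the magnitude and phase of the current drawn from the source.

Step 1 — Angular frequency: ω = 2π·f = 2π·32 = 201.1 rad/s.
Step 2 — Component impedances:
  R: Z = R = 86.6 Ω
  L: Z = jωL = j·201.1·0.002 = 0 + j0.4021 Ω
Step 3 — Series combination: Z_total = R + L = 86.6 + j0.4021 Ω = 86.6∠0.3° Ω.
Step 4 — Source phasor: V = 101∠-60.0° V = 50.5 - j87.47 V.
Step 5 — Ohm's law: I = V / Z_total = (50.5 - j87.47) / (86.6 + j0.4021) = 0.5784 - j1.013 A.
Step 6 — Convert to polar: |I| = 1.166 A, ∠I = -60.3°.

I = 1.166∠-60.3° A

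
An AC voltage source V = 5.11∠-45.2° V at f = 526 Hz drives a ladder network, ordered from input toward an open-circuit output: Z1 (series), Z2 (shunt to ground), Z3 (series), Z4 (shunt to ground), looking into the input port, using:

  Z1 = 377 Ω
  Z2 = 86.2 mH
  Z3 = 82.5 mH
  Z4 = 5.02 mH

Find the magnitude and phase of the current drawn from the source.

Step 1 — Angular frequency: ω = 2π·f = 2π·526 = 3305 rad/s.
Step 2 — Component impedances:
  Z1: Z = R = 377 Ω
  Z2: Z = jωL = j·3305·0.0862 = 0 + j284.9 Ω
  Z3: Z = jωL = j·3305·0.0825 = 0 + j272.7 Ω
  Z4: Z = jωL = j·3305·0.00502 = 0 + j16.59 Ω
Step 3 — Ladder network (open output): work backward from the far end, alternating series and parallel combinations. Z_in = 377 + j143.5 Ω = 403.4∠20.8° Ω.
Step 4 — Source phasor: V = 5.11∠-45.2° V = 3.601 - j3.626 V.
Step 5 — Ohm's law: I = V / Z_total = (3.601 - j3.626) / (377 + j143.5) = 0.005144 - j0.01158 A.
Step 6 — Convert to polar: |I| = 0.01267 A, ∠I = -66.0°.

I = 0.01267∠-66.0° A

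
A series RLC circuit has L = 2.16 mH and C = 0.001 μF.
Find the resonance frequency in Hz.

Step 1 — Resonance condition Im(Z)=0 gives ω₀ = 1/√(LC).
Step 2 — ω₀ = 1/√(0.00216·1e-09) = 6.804e+05 rad/s.
Step 3 — f₀ = ω₀/(2π) = 1.083e+05 Hz.

f₀ = 1.083e+05 Hz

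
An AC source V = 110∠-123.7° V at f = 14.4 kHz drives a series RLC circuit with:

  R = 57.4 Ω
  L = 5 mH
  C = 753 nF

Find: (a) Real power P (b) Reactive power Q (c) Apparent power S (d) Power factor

Step 1 — Angular frequency: ω = 2π·f = 2π·1.44e+04 = 9.048e+04 rad/s.
Step 2 — Component impedances:
  R: Z = R = 57.4 Ω
  L: Z = jωL = j·9.048e+04·0.005 = 0 + j452.4 Ω
  C: Z = 1/(jωC) = -j/(ω·C) = 0 - j14.68 Ω
Step 3 — Series combination: Z_total = R + L + C = 57.4 + j437.7 Ω = 441.5∠82.5° Ω.
Step 4 — Source phasor: V = 110∠-123.7° V = -61.03 - j91.51 V.
Step 5 — Current: I = V / Z = -0.2235 + j0.1101 A = 0.2492∠153.8° A.
Step 6 — Complex power: S = V·I* = 3.564 + j27.18 VA.
Step 7 — Real power: P = Re(S) = 3.564 W.
Step 8 — Reactive power: Q = Im(S) = 27.18 VAR.
Step 9 — Apparent power: |S| = 27.41 VA.
Step 10 — Power factor: PF = P/|S| = 0.13 (lagging).

(a) P = 3.564 W  (b) Q = 27.18 VAR  (c) S = 27.41 VA  (d) PF = 0.13 (lagging)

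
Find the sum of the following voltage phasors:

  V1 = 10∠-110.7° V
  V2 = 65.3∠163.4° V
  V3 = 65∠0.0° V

Step 1 — Convert each phasor to rectangular form:
  V1 = 10·(cos(-110.7°) + j·sin(-110.7°)) = -3.535 - j9.354 V
  V2 = 65.3·(cos(163.4°) + j·sin(163.4°)) = -62.58 + j18.66 V
  V3 = 65·(cos(0.0°) + j·sin(0.0°)) = 65 V
Step 2 — Sum components: V_total = -1.113 + j9.301 V.
Step 3 — Convert to polar: |V_total| = 9.367 V, ∠V_total = 96.8°.

V_total = 9.367∠96.8° V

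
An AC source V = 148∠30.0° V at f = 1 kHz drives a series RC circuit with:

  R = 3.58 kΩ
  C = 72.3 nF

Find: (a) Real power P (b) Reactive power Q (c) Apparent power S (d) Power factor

Step 1 — Angular frequency: ω = 2π·f = 2π·1000 = 6283 rad/s.
Step 2 — Component impedances:
  R: Z = R = 3580 Ω
  C: Z = 1/(jωC) = -j/(ω·C) = 0 - j2201 Ω
Step 3 — Series combination: Z_total = R + C = 3580 - j2201 Ω = 4203∠-31.6° Ω.
Step 4 — Source phasor: V = 148∠30.0° V = 128.2 + j74 V.
Step 5 — Current: I = V / Z = 0.01676 + j0.03097 A = 0.03522∠61.6° A.
Step 6 — Complex power: S = V·I* = 4.44 - j2.73 VA.
Step 7 — Real power: P = Re(S) = 4.44 W.
Step 8 — Reactive power: Q = Im(S) = -2.73 VAR.
Step 9 — Apparent power: |S| = 5.212 VA.
Step 10 — Power factor: PF = P/|S| = 0.8518 (leading).

(a) P = 4.44 W  (b) Q = -2.73 VAR  (c) S = 5.212 VA  (d) PF = 0.8518 (leading)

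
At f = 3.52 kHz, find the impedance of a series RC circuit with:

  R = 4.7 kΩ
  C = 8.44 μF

Step 1 — Angular frequency: ω = 2π·f = 2π·3520 = 2.212e+04 rad/s.
Step 2 — Component impedances:
  R: Z = R = 4700 Ω
  C: Z = 1/(jωC) = -j/(ω·C) = 0 - j5.357 Ω
Step 3 — Series combination: Z_total = R + C = 4700 - j5.357 Ω = 4700∠-0.1° Ω.

Z = 4700 - j5.357 Ω = 4700∠-0.1° Ω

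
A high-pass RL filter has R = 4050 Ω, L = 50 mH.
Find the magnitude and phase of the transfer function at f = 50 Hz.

Step 1 — Angular frequency: ω = 2π·50 = 314.2 rad/s.
Step 2 — Transfer function: H(jω) = jωL/(R + jωL).
Step 3 — Numerator jωL = j·15.71; denominator R + jωL = 4050 + j15.71.
Step 4 — H = 1.504e-05 + j0.003878.
Step 5 — Magnitude: |H| = 0.003878 (-48.2 dB); phase: φ = 89.8°.

|H| = 0.003878 (-48.2 dB), φ = 89.8°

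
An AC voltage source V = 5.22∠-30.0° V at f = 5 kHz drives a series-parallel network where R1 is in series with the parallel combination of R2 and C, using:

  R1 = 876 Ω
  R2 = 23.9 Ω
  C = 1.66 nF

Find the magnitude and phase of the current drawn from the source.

Step 1 — Angular frequency: ω = 2π·f = 2π·5000 = 3.142e+04 rad/s.
Step 2 — Component impedances:
  R1: Z = R = 876 Ω
  R2: Z = R = 23.9 Ω
  C: Z = 1/(jωC) = -j/(ω·C) = 0 - j1.918e+04 Ω
Step 3 — Parallel branch: R2 || C = 1/(1/R2 + 1/C) = 23.9 - j0.02979 Ω.
Step 4 — Series with R1: Z_total = R1 + (R2 || C) = 899.9 - j0.02979 Ω = 899.9∠-0.0° Ω.
Step 5 — Source phasor: V = 5.22∠-30.0° V = 4.521 - j2.61 V.
Step 6 — Ohm's law: I = V / Z_total = (4.521 - j2.61) / (899.9 - j0.02979) = 0.005024 - j0.0029 A.
Step 7 — Convert to polar: |I| = 0.005801 A, ∠I = -30.0°.

I = 0.005801∠-30.0° A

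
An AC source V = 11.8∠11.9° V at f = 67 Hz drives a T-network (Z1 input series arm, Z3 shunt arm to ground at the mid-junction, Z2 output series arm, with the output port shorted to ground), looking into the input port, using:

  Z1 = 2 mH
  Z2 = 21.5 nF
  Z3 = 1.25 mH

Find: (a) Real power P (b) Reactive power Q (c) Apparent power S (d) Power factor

Step 1 — Angular frequency: ω = 2π·f = 2π·67 = 421 rad/s.
Step 2 — Component impedances:
  Z1: Z = jωL = j·421·0.002 = 0 + j0.8419 Ω
  Z2: Z = 1/(jωC) = -j/(ω·C) = 0 - j1.105e+05 Ω
  Z3: Z = jωL = j·421·0.00125 = 0 + j0.5262 Ω
Step 3 — With the output port shorted to ground, the output series arm Z2 runs from the junction to ground; the shunt arm Z3 also runs from the junction to ground. They appear in parallel: Z3 || Z2 = 0 + j0.5262 Ω.
Step 4 — Series with input arm Z1: Z_in = Z1 + (Z3 || Z2) = 0 + j1.368 Ω = 1.368∠90.0° Ω.
Step 5 — Source phasor: V = 11.8∠11.9° V = 11.55 + j2.433 V.
Step 6 — Current: I = V / Z = 1.778 - j8.439 A = 8.625∠-78.1° A.
Step 7 — Complex power: S = V·I* = 0 + j101.8 VA.
Step 8 — Real power: P = Re(S) = 0 W.
Step 9 — Reactive power: Q = Im(S) = 101.8 VAR.
Step 10 — Apparent power: |S| = 101.8 VA.
Step 11 — Power factor: PF = P/|S| = 0 (lagging).

(a) P = 0 W  (b) Q = 101.8 VAR  (c) S = 101.8 VA  (d) PF = 0 (lagging)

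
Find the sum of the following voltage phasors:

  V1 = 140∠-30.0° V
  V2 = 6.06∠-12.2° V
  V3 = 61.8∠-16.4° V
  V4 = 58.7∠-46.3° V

Step 1 — Convert each phasor to rectangular form:
  V1 = 140·(cos(-30.0°) + j·sin(-30.0°)) = 121.2 - j70 V
  V2 = 6.06·(cos(-12.2°) + j·sin(-12.2°)) = 5.923 - j1.281 V
  V3 = 61.8·(cos(-16.4°) + j·sin(-16.4°)) = 59.29 - j17.45 V
  V4 = 58.7·(cos(-46.3°) + j·sin(-46.3°)) = 40.55 - j42.44 V
Step 2 — Sum components: V_total = 227 - j131.2 V.
Step 3 — Convert to polar: |V_total| = 262.2 V, ∠V_total = -30.0°.

V_total = 262.2∠-30.0° V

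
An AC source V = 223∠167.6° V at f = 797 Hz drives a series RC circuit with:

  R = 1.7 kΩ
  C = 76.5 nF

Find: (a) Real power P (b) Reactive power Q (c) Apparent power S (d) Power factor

Step 1 — Angular frequency: ω = 2π·f = 2π·797 = 5008 rad/s.
Step 2 — Component impedances:
  R: Z = R = 1700 Ω
  C: Z = 1/(jωC) = -j/(ω·C) = 0 - j2610 Ω
Step 3 — Series combination: Z_total = R + C = 1700 - j2610 Ω = 3115∠-56.9° Ω.
Step 4 — Source phasor: V = 223∠167.6° V = -217.8 + j47.89 V.
Step 5 — Current: I = V / Z = -0.05104 - j0.0502 A = 0.07159∠-135.5° A.
Step 6 — Complex power: S = V·I* = 8.712 - j13.38 VA.
Step 7 — Real power: P = Re(S) = 8.712 W.
Step 8 — Reactive power: Q = Im(S) = -13.38 VAR.
Step 9 — Apparent power: |S| = 15.96 VA.
Step 10 — Power factor: PF = P/|S| = 0.5457 (leading).

(a) P = 8.712 W  (b) Q = -13.38 VAR  (c) S = 15.96 VA  (d) PF = 0.5457 (leading)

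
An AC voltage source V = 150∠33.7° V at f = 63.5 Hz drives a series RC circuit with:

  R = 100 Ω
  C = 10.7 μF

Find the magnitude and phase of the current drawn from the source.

Step 1 — Angular frequency: ω = 2π·f = 2π·63.5 = 399 rad/s.
Step 2 — Component impedances:
  R: Z = R = 100 Ω
  C: Z = 1/(jωC) = -j/(ω·C) = 0 - j234.2 Ω
Step 3 — Series combination: Z_total = R + C = 100 - j234.2 Ω = 254.7∠-66.9° Ω.
Step 4 — Source phasor: V = 150∠33.7° V = 124.8 + j83.23 V.
Step 5 — Ohm's law: I = V / Z_total = (124.8 + j83.23) / (100 - j234.2) = -0.1082 + j0.5789 A.
Step 6 — Convert to polar: |I| = 0.5889 A, ∠I = 100.6°.

I = 0.5889∠100.6° A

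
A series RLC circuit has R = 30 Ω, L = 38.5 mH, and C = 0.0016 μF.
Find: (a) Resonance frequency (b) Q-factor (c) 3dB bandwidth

Step 1 — Resonance: ω₀ = 1/√(LC) = 1/√(0.0385·1.6e-09) = 1.274e+05 rad/s.
Step 2 — f₀ = ω₀/(2π) = 2.028e+04 Hz.
Step 3 — Series Q: Q = ω₀L/R = 1.274e+05·0.0385/30 = 163.5.
Step 4 — Bandwidth: Δω = ω₀/Q = 779.2 rad/s; BW = Δω/(2π) = 124 Hz.

(a) f₀ = 2.028e+04 Hz  (b) Q = 163.5  (c) BW = 124 Hz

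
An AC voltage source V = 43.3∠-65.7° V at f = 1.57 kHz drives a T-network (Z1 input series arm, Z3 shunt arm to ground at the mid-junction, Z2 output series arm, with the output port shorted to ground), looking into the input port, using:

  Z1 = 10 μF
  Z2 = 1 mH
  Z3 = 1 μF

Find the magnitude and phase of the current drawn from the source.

Step 1 — Angular frequency: ω = 2π·f = 2π·1570 = 9865 rad/s.
Step 2 — Component impedances:
  Z1: Z = 1/(jωC) = -j/(ω·C) = 0 - j10.14 Ω
  Z2: Z = jωL = j·9865·0.001 = 0 + j9.865 Ω
  Z3: Z = 1/(jωC) = -j/(ω·C) = 0 - j101.4 Ω
Step 3 — With the output port shorted to ground, the output series arm Z2 runs from the junction to ground; the shunt arm Z3 also runs from the junction to ground. They appear in parallel: Z3 || Z2 = 0 + j10.93 Ω.
Step 4 — Series with input arm Z1: Z_in = Z1 + (Z3 || Z2) = 0 + j0.7908 Ω = 0.7908∠90.0° Ω.
Step 5 — Source phasor: V = 43.3∠-65.7° V = 17.82 - j39.46 V.
Step 6 — Ohm's law: I = V / Z_total = (17.82 - j39.46) / (0 + j0.7908) = -49.91 - j22.53 A.
Step 7 — Convert to polar: |I| = 54.76 A, ∠I = -155.7°.

I = 54.76∠-155.7° A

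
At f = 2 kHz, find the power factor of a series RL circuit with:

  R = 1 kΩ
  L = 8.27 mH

Step 1 — Angular frequency: ω = 2π·f = 2π·2000 = 1.257e+04 rad/s.
Step 2 — Component impedances:
  R: Z = R = 1000 Ω
  L: Z = jωL = j·1.257e+04·0.00827 = 0 + j103.9 Ω
Step 3 — Series combination: Z_total = R + L = 1000 + j103.9 Ω = 1005∠5.9° Ω.
Step 4 — Power factor: PF = cos(φ) = Re(Z)/|Z| = 1000/1005.4 = 0.9946.
Step 5 — Type: Im(Z) = 103.9 ⇒ lagging (phase φ = 5.9°).

PF = 0.9946 (lagging, φ = 5.9°)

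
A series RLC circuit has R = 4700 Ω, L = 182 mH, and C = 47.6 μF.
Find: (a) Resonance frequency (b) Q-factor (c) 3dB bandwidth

Step 1 — Resonance: ω₀ = 1/√(LC) = 1/√(0.182·4.76e-05) = 339.8 rad/s.
Step 2 — f₀ = ω₀/(2π) = 54.07 Hz.
Step 3 — Series Q: Q = ω₀L/R = 339.8·0.182/4700 = 0.01316.
Step 4 — Bandwidth: Δω = ω₀/Q = 2.582e+04 rad/s; BW = Δω/(2π) = 4110 Hz.

(a) f₀ = 54.07 Hz  (b) Q = 0.01316  (c) BW = 4110 Hz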